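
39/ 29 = 1.34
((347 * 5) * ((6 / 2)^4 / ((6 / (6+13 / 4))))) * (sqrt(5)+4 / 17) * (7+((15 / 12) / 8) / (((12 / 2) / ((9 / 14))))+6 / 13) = 150979514355 / 396032+150979514355 * sqrt(5) / 93184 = 4004175.06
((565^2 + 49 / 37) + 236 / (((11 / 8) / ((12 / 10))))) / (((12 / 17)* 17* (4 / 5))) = 325022353 / 9768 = 33274.20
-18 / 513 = -2 / 57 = -0.04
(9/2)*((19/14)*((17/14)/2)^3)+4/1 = 3298747/614656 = 5.37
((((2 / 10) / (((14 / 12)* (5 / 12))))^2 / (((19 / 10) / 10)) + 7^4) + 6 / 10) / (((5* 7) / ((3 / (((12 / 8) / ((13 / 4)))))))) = 363466844 / 814625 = 446.18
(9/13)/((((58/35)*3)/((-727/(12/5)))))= -127225/3016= -42.18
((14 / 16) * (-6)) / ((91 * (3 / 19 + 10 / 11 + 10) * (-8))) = 209 / 320736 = 0.00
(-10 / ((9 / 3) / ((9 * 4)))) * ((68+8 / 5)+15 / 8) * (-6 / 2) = 25731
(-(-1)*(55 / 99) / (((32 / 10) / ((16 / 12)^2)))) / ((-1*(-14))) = 25 / 1134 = 0.02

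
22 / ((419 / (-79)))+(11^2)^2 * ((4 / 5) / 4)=6125889 / 2095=2924.05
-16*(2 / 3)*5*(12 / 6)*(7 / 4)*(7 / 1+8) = -2800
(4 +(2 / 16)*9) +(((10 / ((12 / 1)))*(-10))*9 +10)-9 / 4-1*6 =-545 / 8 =-68.12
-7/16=-0.44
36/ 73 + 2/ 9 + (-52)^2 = 1776998/ 657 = 2704.72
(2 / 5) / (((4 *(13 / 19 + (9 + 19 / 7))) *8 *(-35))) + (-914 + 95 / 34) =-601031419 / 659600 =-911.21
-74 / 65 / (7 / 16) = -1184 / 455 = -2.60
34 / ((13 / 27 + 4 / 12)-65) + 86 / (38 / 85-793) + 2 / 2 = 42235875 / 116747011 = 0.36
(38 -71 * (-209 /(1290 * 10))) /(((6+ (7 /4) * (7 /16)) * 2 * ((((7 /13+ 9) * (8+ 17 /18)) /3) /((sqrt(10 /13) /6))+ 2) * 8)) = -177268689 /9275035672430+ 7561948947 * sqrt(130) /46375178362150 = 0.00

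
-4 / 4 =-1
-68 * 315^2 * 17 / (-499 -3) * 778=44619894900 / 251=177768505.58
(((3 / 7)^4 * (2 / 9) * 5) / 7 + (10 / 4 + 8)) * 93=32840811 / 33614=977.00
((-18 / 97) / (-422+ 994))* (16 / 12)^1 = -0.00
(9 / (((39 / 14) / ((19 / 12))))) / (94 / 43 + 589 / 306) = 875007 / 703183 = 1.24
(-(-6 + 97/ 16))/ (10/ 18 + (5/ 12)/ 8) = -18/ 175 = -0.10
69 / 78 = 23 / 26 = 0.88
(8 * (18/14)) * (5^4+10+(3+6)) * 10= 66240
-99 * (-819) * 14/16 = 70945.88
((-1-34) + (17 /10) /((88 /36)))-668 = -154507 /220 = -702.30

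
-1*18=-18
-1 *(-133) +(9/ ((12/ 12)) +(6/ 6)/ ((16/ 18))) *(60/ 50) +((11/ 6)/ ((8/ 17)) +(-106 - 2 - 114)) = -72.95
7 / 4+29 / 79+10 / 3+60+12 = 73423 / 948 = 77.45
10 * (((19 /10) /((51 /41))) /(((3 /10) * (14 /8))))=31160 /1071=29.09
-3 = -3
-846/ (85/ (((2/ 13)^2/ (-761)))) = 3384/ 10931765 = 0.00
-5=-5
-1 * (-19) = 19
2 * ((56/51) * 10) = 1120/51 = 21.96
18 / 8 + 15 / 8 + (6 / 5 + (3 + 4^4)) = 10573 / 40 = 264.32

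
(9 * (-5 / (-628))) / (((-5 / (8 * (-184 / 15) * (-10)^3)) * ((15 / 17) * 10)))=-25024 / 157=-159.39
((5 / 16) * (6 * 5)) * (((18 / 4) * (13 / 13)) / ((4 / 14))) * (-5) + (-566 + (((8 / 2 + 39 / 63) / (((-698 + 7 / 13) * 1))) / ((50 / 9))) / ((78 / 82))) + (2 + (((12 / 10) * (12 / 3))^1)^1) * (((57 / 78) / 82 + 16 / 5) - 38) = -8340125099389 / 5412636320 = -1540.86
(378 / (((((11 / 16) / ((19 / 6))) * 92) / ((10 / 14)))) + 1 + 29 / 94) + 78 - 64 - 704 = -16056981 / 23782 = -675.17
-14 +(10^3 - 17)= 969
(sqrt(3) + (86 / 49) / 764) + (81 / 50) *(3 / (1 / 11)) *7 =sqrt(3) + 87558662 / 233975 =375.95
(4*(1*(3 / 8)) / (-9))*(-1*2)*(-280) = -280 / 3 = -93.33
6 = 6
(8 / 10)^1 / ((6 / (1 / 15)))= 2 / 225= 0.01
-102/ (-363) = 34/ 121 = 0.28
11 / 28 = 0.39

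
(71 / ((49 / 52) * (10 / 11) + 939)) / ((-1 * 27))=-20306 / 7257573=-0.00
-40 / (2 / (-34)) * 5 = 3400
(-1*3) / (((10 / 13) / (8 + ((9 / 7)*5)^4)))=-160673487 / 24010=-6691.94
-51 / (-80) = 51 / 80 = 0.64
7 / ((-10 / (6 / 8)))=-21 / 40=-0.52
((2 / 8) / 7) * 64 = 16 / 7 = 2.29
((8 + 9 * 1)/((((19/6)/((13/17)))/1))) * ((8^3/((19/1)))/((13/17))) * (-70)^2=255897600/361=708857.62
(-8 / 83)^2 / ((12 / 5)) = 80 / 20667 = 0.00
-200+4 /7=-1396 /7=-199.43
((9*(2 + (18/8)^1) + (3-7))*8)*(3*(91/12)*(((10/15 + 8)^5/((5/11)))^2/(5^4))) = 106475775981393634816/922640625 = 115403303405.80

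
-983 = -983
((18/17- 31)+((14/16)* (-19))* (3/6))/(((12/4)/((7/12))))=-72835/9792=-7.44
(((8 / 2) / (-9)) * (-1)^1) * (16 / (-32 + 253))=64 / 1989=0.03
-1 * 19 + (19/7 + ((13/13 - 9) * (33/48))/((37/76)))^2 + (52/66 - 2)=118334030/2213673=53.46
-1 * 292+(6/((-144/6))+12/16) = -291.50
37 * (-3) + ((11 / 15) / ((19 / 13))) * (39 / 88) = -84191 / 760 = -110.78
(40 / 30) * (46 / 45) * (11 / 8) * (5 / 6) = 253 / 162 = 1.56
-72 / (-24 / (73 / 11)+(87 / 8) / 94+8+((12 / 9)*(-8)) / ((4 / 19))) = 11857536 / 7603219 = 1.56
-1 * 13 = -13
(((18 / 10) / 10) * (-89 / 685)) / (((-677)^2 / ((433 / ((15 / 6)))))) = -346833 / 39244420625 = -0.00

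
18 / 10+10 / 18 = 106 / 45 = 2.36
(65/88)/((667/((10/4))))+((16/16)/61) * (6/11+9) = 1140385/7160912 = 0.16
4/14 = 2/7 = 0.29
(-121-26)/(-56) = 21/8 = 2.62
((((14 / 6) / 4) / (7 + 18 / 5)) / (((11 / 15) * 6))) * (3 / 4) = 175 / 18656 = 0.01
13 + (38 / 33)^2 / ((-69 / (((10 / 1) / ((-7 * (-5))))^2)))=47859041 / 3681909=13.00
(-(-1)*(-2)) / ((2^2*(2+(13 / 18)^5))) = -944784 / 4150429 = -0.23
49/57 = 0.86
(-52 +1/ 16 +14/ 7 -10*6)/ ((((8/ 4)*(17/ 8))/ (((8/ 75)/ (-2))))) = 1759/ 1275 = 1.38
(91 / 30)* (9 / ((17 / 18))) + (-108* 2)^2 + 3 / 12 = 15872953 / 340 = 46685.16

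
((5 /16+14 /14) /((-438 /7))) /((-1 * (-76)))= -49 /177536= -0.00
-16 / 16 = -1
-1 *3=-3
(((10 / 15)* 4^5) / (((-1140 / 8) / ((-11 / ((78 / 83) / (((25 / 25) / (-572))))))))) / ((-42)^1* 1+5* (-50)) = 10624 / 31644405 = 0.00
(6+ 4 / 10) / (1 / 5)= 32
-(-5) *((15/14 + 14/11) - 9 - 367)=-287715/154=-1868.28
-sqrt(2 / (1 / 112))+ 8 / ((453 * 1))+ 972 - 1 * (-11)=445307 / 453 - 4 * sqrt(14)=968.05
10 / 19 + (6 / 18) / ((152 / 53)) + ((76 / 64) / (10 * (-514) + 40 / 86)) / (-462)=6647979841 / 10346336000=0.64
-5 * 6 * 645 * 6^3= -4179600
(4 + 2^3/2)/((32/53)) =13.25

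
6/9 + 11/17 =67/51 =1.31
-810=-810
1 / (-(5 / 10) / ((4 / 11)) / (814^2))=-481888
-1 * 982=-982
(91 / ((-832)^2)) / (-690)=-7 / 36741120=-0.00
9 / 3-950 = -947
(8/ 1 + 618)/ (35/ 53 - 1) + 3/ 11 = -182452/ 99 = -1842.95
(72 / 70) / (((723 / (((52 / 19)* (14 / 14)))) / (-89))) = -55536 / 160265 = -0.35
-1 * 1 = -1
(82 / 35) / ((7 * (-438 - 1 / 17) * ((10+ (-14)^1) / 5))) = 697 / 729806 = 0.00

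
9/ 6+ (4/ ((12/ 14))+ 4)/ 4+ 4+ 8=47/ 3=15.67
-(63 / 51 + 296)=-5053 / 17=-297.24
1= 1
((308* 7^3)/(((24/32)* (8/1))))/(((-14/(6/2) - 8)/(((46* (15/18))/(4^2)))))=-3037265/912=-3330.33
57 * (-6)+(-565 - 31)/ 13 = -5042/ 13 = -387.85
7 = 7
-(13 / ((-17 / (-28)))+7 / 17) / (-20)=371 / 340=1.09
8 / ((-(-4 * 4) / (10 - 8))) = 1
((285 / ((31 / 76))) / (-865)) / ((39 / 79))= -114076 / 69719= -1.64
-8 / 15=-0.53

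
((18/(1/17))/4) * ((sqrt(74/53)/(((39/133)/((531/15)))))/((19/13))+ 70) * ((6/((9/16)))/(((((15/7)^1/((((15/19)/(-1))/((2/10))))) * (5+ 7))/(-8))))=1332800/19+ 1572704 * sqrt(3922)/1007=167954.68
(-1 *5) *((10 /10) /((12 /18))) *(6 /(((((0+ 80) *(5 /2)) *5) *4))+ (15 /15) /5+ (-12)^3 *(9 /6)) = 15550791 /800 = 19438.49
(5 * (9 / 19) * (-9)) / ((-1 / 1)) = 405 / 19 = 21.32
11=11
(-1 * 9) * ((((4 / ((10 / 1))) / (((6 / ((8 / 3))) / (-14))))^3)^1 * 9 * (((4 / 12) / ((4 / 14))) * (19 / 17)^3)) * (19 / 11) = 640820676608 / 182395125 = 3513.37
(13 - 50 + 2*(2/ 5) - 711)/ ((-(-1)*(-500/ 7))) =10.46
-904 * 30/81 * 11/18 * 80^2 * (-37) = 11773696000/243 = 48451423.87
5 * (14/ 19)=70/ 19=3.68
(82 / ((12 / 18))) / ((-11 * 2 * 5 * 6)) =-41 / 220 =-0.19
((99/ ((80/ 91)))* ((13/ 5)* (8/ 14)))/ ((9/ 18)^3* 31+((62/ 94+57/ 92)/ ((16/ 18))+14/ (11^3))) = 21397997192/ 680979725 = 31.42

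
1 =1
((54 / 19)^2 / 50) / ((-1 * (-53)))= 1458 / 478325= 0.00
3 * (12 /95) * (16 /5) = 576 /475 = 1.21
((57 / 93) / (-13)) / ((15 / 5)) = -0.02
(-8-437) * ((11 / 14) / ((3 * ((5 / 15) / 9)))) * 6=-132165 / 7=-18880.71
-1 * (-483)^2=-233289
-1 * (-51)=51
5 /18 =0.28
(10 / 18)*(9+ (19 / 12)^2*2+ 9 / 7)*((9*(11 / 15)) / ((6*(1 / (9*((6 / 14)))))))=84821 / 2352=36.06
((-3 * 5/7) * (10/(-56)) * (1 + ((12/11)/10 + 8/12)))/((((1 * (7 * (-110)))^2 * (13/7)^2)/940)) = 13771/44088044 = 0.00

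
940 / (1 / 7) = 6580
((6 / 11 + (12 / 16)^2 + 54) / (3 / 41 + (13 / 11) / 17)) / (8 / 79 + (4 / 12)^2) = 4806504333 / 2643104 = 1818.51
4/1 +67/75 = 367/75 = 4.89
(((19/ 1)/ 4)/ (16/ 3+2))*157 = 8949/ 88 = 101.69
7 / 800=0.01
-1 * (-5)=5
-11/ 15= -0.73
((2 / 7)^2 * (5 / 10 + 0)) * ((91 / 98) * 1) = 13 / 343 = 0.04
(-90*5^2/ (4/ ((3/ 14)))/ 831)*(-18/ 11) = 10125/ 42658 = 0.24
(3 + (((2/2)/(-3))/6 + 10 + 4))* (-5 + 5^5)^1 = 158600/3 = 52866.67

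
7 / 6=1.17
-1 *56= -56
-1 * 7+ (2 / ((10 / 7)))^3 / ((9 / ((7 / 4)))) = -29099 / 4500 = -6.47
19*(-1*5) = -95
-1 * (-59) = 59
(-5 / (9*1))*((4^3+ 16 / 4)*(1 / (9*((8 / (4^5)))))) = -537.28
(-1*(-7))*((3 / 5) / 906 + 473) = 4999617 / 1510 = 3311.00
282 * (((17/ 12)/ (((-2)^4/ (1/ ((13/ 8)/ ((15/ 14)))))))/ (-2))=-11985/ 1456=-8.23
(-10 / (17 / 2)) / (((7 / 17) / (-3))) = 60 / 7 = 8.57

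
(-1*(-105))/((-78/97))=-130.58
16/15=1.07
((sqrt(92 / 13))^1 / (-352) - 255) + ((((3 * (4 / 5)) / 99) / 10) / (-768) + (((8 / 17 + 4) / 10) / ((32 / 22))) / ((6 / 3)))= -1372500377 / 5385600 - sqrt(299) / 2288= -254.85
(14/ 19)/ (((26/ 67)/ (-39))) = -1407/ 19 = -74.05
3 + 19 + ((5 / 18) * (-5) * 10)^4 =244284967 / 6561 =37232.89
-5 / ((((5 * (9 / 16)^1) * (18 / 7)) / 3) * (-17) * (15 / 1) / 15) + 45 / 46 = 23231 / 21114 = 1.10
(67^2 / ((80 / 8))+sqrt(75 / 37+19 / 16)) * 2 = sqrt(70411) / 74+4489 / 5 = 901.39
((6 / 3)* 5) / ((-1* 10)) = -1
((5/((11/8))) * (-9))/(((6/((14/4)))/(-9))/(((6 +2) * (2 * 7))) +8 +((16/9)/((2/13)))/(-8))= -635040/127171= -4.99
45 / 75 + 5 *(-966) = -24147 / 5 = -4829.40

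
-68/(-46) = 34/23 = 1.48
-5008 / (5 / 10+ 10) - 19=-495.95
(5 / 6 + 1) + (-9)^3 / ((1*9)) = -475 / 6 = -79.17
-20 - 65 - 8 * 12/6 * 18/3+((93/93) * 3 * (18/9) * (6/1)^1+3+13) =-129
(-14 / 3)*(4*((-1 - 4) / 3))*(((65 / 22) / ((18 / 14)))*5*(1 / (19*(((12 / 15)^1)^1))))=398125 / 16929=23.52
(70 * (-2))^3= -2744000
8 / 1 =8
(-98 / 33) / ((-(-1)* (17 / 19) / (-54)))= 33516 / 187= 179.23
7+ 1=8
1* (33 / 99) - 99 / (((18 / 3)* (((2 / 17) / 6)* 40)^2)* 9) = -25411 / 9600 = -2.65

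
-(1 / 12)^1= -0.08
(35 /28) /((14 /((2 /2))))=5 /56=0.09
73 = 73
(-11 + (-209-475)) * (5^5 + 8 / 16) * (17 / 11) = -73855565 / 22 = -3357071.14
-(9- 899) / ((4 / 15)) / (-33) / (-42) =2225 / 924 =2.41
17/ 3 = 5.67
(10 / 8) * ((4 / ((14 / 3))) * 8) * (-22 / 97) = -1320 / 679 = -1.94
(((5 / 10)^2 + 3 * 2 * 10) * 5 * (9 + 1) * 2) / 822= 6025 / 822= 7.33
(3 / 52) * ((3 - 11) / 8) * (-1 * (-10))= -15 / 26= -0.58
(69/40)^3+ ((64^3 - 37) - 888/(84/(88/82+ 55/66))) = 2063188054607/7872000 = 262091.98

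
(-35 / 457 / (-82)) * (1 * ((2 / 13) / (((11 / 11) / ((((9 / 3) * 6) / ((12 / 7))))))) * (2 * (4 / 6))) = 490 / 243581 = 0.00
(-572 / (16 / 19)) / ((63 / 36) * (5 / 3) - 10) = 8151 / 85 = 95.89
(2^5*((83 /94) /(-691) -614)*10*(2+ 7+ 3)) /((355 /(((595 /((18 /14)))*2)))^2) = -70844337617589760 /4420347039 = -16026872.32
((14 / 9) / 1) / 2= 7 / 9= 0.78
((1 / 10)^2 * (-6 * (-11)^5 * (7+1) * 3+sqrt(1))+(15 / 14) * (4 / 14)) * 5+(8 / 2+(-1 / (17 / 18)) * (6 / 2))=3863685921 / 3332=1159569.60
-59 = -59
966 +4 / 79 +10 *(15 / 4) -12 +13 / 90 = 991.70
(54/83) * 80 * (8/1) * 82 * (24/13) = 68014080/1079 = 63034.37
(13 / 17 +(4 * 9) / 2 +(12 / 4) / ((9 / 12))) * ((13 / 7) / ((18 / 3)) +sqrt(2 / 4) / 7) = 387 * sqrt(2) / 238 +1677 / 238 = 9.35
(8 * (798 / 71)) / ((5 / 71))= 6384 / 5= 1276.80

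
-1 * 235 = -235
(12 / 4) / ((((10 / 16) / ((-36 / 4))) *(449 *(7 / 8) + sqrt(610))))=-1810368 / 16399015 + 4608 *sqrt(610) / 16399015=-0.10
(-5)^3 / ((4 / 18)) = -1125 / 2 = -562.50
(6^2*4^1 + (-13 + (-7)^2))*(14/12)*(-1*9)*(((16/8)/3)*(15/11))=-18900/11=-1718.18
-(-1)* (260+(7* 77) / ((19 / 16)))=13564 / 19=713.89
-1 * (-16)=16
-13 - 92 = -105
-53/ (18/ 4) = -106/ 9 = -11.78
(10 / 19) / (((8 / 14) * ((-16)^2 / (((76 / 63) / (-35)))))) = -0.00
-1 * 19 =-19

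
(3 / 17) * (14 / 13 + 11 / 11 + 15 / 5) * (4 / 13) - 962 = -2763034 / 2873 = -961.72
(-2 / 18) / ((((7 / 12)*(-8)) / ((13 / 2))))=13 / 84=0.15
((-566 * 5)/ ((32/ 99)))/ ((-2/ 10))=700425/ 16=43776.56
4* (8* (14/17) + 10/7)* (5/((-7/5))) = -95400/833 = -114.53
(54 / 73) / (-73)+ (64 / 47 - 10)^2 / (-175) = -128469442 / 294294025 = -0.44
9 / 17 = 0.53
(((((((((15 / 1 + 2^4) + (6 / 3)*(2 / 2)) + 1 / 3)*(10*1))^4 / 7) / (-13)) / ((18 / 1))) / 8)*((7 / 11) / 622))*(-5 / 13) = 156250000000 / 421470621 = 370.73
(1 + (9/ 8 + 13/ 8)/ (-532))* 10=10585/ 1064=9.95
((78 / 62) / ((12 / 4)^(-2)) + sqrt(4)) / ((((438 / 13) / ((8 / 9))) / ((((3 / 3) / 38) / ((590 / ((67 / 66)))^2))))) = 408499 / 14918041333800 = 0.00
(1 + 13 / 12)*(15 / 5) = 25 / 4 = 6.25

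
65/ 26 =5/ 2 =2.50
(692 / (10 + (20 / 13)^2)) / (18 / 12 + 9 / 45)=116948 / 3553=32.92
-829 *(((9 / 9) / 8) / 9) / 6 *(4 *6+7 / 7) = -20725 / 432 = -47.97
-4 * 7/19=-28/19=-1.47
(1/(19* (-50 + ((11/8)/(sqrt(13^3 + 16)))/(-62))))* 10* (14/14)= -272216704000/25860586877701 + 54560* sqrt(2213)/25860586877701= -0.01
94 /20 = 47 /10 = 4.70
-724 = -724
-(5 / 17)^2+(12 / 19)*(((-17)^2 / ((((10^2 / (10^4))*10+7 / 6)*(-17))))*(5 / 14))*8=-17749975 / 730303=-24.30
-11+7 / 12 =-10.42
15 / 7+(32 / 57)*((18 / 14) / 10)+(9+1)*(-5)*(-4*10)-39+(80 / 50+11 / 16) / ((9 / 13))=62771293 / 31920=1966.52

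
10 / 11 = 0.91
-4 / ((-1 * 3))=4 / 3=1.33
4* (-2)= -8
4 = 4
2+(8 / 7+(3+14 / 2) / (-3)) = -4 / 21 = -0.19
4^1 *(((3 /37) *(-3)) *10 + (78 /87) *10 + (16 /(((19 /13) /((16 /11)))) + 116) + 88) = 203137848 /224257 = 905.83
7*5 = 35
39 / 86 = 0.45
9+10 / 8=41 / 4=10.25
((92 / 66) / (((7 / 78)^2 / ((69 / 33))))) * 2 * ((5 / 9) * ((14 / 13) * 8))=8802560 / 2541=3464.21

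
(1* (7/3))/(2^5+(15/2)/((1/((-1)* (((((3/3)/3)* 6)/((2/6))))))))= -7/39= -0.18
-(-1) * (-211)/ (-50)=211/ 50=4.22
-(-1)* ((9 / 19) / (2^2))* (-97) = -11.49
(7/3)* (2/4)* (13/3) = 91/18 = 5.06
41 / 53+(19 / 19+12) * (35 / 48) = 26083 / 2544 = 10.25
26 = 26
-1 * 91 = -91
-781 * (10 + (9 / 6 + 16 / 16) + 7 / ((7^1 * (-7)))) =-135113 / 14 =-9650.93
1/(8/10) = 1.25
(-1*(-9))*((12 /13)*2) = 216 /13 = 16.62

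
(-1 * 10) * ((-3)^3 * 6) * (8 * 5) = 64800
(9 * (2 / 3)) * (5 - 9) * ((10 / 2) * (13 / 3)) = -520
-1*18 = -18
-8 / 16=-1 / 2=-0.50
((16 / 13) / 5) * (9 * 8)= 1152 / 65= 17.72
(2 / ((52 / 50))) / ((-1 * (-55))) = 5 / 143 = 0.03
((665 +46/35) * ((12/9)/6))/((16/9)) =23321/280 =83.29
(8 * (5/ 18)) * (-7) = -140/ 9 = -15.56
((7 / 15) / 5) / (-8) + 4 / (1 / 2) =4793 / 600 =7.99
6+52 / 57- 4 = 2.91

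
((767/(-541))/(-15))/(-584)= -767/4739160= -0.00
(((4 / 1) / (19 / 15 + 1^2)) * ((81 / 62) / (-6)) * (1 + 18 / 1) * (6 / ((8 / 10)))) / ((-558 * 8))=12825 / 1045568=0.01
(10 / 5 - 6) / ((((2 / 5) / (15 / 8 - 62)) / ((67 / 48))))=161135 / 192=839.24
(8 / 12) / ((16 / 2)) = 1 / 12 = 0.08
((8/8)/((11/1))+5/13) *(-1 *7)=-476/143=-3.33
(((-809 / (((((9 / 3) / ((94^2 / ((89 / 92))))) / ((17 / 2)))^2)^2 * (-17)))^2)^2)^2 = 19177656264133304661335419282138057327804592517290706969449138426025033331161486106305870701523930166366140783268386430104015347218123463989720318090469422551964576835206020734308227764387401882514915282991533455842110412948898840576 / 445000361379448440259195109097471927204722071803714995489133238025083283711361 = 43095821775705620847475370000000000000000000000000000000000000000000000000000000000000000000000000000000000000000000000000000000000000000000000000000000000.00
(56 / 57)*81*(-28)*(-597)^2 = -15088931424 / 19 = -794154285.47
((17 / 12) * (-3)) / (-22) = 17 / 88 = 0.19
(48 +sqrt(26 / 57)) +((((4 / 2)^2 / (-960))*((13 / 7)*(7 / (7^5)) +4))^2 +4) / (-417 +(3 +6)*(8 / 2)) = sqrt(1482) / 57 +297491176755089519 / 6199088824454400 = 48.66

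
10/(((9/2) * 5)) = 4/9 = 0.44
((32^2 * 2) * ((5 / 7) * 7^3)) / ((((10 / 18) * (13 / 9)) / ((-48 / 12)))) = -2501080.62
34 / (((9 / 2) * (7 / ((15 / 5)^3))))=204 / 7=29.14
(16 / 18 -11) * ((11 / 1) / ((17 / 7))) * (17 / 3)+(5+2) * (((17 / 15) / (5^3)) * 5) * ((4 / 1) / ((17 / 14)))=-258.47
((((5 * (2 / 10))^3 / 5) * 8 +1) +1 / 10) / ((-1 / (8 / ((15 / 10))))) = -72 / 5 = -14.40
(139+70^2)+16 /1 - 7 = 5048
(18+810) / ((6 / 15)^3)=25875 / 2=12937.50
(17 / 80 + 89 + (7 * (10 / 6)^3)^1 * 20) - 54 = 1476059 / 2160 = 683.36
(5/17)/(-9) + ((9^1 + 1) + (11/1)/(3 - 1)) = 4733/306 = 15.47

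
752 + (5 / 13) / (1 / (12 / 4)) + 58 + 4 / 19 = 200407 / 247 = 811.36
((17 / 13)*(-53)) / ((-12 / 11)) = 9911 / 156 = 63.53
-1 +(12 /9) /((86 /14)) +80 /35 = 1357 /903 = 1.50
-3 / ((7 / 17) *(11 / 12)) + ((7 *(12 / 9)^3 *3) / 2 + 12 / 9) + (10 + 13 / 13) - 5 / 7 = 19792 / 693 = 28.56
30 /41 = 0.73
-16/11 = -1.45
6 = 6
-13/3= -4.33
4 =4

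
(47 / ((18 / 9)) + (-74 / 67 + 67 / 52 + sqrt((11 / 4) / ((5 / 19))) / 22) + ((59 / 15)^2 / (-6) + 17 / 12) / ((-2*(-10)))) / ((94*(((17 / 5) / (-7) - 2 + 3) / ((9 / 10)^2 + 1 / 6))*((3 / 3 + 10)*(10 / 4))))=2051*sqrt(1045) / 614196000 + 2279112574823 / 131309521200000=0.02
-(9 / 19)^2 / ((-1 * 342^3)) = 1 / 178279128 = 0.00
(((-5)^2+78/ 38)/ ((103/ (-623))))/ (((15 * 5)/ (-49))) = 15690878/ 146775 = 106.90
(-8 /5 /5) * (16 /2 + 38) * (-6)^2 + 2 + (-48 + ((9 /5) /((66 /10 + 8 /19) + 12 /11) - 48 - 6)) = -133448771 /211925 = -629.70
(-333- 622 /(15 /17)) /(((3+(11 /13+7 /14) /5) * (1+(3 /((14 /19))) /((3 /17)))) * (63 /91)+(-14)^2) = -73672508 /17779155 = -4.14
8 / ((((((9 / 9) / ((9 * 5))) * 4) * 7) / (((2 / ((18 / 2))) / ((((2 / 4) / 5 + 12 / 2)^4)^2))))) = 2000000000 / 1341951190980967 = 0.00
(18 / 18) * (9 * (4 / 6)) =6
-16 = -16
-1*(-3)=3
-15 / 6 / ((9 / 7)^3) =-1.18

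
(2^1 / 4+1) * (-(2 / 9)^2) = -2 / 27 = -0.07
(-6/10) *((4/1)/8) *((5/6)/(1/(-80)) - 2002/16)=4603/80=57.54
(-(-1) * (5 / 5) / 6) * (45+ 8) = 53 / 6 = 8.83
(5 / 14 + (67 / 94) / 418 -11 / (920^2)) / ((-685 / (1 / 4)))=-20883952029 / 159466110496000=-0.00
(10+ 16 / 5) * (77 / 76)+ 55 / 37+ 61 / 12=841217 / 42180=19.94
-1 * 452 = -452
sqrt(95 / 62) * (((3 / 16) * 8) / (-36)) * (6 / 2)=-sqrt(5890) / 496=-0.15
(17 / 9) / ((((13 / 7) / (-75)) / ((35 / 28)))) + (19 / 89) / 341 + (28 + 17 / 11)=-311557111 / 4734444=-65.81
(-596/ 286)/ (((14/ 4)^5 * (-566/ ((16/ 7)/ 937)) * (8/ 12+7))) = 228864/ 102607271697931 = 0.00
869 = 869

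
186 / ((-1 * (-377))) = 186 / 377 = 0.49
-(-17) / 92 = 17 / 92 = 0.18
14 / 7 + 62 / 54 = 85 / 27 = 3.15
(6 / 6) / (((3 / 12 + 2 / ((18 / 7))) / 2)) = 72 / 37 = 1.95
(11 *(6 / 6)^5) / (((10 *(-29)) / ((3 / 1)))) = -33 / 290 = -0.11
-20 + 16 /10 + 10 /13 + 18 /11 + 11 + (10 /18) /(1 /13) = 14336 /6435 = 2.23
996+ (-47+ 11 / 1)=960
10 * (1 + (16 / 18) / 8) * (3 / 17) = 100 / 51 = 1.96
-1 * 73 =-73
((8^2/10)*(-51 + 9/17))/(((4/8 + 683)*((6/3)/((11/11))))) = -27456/116195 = -0.24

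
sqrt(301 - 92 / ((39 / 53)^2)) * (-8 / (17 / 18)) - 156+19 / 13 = -2009 / 13 - 48 * sqrt(199393) / 221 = -251.52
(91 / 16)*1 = 91 / 16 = 5.69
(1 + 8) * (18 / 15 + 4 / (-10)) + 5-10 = 11 / 5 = 2.20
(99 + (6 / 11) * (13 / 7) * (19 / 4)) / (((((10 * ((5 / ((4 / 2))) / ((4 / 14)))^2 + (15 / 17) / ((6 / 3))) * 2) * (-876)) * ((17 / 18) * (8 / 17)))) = -11169 / 64177960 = -0.00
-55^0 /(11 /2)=-2 /11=-0.18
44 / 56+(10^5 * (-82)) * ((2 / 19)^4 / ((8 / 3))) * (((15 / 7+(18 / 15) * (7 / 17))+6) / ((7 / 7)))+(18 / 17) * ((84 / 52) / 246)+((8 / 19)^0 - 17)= -54156635834631 / 16531740134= -3275.92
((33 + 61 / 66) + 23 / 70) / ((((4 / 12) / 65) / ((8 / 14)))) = 2057224 / 539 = 3816.74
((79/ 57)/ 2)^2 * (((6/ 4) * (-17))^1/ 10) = -106097/ 86640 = -1.22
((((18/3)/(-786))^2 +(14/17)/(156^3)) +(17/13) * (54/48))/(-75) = -162944859887/8306662609440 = -0.02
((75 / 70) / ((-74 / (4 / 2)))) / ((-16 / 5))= 75 / 8288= 0.01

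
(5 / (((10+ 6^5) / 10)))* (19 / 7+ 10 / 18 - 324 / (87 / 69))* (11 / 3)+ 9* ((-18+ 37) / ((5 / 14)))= 50444738752 / 106687665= 472.83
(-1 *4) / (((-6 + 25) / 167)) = -668 / 19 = -35.16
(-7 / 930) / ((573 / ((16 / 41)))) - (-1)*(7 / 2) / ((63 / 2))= 134861 / 1213805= 0.11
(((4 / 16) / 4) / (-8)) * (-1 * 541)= 541 / 128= 4.23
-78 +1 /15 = -1169 /15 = -77.93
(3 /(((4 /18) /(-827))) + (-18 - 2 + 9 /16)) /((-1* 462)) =178943 /7392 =24.21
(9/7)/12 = 3/28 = 0.11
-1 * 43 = -43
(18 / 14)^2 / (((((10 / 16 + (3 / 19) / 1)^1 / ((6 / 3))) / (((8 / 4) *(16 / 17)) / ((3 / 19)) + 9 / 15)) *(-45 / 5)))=-2912016 / 495635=-5.88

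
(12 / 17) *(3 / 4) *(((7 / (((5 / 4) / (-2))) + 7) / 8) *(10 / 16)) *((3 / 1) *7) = -3969 / 1088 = -3.65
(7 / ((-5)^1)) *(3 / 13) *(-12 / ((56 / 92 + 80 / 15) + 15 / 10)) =0.52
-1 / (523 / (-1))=1 / 523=0.00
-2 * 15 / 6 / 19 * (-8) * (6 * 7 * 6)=10080 / 19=530.53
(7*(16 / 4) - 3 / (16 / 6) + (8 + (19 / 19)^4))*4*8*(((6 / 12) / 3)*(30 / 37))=5740 / 37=155.14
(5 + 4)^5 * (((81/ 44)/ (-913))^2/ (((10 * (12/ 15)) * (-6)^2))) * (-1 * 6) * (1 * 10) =-645700815/ 12910316672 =-0.05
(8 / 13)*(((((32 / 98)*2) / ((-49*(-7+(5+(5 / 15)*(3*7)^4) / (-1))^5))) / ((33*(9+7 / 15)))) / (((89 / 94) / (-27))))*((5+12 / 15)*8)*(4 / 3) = -11165696 / 276258458635209419095426316503887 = -0.00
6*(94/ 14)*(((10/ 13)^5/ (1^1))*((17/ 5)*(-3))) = -287640000/ 2599051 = -110.67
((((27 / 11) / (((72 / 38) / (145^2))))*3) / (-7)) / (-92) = 3595275 / 28336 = 126.88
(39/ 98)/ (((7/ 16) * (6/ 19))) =988/ 343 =2.88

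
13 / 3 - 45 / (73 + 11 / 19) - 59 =-77279 / 1398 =-55.28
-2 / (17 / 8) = -16 / 17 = -0.94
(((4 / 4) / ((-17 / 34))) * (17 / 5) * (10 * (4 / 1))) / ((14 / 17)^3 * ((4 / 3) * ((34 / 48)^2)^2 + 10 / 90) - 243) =41565394944 / 37095659369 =1.12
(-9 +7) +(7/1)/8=-9/8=-1.12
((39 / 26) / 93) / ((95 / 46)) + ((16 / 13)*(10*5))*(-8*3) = -1476.92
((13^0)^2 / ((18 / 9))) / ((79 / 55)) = 55 / 158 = 0.35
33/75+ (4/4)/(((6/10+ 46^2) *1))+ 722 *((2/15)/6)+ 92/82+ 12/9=1849097302/97628175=18.94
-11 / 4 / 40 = -11 / 160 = -0.07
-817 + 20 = -797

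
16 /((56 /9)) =18 /7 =2.57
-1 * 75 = -75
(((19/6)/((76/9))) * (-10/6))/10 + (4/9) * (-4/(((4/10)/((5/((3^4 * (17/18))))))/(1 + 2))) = -6859/7344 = -0.93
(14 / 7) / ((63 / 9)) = 0.29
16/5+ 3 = 31/5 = 6.20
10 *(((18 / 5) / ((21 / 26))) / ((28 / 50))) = 79.59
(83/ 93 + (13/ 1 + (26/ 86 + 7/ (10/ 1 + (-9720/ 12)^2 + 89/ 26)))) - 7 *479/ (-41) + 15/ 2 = 578834235310217/ 5593936438182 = 103.48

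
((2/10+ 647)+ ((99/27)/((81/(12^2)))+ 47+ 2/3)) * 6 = 189374/45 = 4208.31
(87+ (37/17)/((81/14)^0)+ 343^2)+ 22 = 2001923/17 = 117760.18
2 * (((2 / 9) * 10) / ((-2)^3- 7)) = -8 / 27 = -0.30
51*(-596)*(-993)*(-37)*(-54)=60306089544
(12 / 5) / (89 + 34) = 4 / 205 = 0.02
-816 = -816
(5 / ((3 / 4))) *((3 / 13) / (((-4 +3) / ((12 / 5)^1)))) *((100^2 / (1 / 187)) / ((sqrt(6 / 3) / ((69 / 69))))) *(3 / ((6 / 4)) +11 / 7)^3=-222407997.45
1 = 1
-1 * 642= -642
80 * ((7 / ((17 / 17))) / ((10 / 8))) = 448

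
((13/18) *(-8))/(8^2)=-13/144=-0.09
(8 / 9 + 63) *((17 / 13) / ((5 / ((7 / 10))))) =2737 / 234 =11.70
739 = 739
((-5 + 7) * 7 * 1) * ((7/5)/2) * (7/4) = 343/20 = 17.15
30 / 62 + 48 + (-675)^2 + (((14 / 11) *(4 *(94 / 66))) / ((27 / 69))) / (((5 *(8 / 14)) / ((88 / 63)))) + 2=188796941332 / 414315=455684.54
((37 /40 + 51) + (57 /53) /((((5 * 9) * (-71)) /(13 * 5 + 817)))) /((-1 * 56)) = -7771063 /8429120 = -0.92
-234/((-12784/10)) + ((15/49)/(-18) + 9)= 4306313/469812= 9.17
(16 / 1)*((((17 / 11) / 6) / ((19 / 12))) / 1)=544 / 209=2.60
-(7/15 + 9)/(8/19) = -1349/60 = -22.48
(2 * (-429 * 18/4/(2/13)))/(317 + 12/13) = -652509/8266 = -78.94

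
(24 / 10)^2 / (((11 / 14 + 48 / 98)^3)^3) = 120059677746741583872 / 186264514923095703125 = 0.64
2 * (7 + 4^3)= 142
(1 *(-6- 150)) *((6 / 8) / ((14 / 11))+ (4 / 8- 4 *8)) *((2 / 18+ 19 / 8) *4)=1342679 / 28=47952.82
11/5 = 2.20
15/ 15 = 1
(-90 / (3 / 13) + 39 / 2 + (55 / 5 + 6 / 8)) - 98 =-456.75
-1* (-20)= 20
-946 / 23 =-41.13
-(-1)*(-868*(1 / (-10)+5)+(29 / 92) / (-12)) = -23477809 / 5520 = -4253.23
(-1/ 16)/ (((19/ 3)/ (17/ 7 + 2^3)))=-0.10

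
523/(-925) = -523/925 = -0.57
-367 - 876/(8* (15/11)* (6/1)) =-380.38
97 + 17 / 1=114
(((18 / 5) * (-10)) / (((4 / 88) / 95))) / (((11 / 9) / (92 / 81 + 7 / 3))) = -213560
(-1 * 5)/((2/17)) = -85/2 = -42.50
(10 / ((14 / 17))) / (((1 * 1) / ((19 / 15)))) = 323 / 21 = 15.38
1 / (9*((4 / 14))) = 7 / 18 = 0.39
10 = 10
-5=-5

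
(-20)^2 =400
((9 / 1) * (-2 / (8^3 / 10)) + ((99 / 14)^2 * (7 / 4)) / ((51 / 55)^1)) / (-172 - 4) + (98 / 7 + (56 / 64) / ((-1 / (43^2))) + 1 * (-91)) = -1695.41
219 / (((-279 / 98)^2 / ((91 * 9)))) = 63799372 / 2883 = 22129.51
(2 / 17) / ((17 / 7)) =0.05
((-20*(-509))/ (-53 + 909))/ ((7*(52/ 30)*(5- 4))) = 38175/ 38948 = 0.98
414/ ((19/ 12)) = 4968/ 19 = 261.47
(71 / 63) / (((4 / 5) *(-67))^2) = 1775 / 4524912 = 0.00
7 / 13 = 0.54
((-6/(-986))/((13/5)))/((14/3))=45/89726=0.00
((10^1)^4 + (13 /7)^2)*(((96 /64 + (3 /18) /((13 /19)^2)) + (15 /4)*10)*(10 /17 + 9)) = 455495915447 /120666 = 3774848.88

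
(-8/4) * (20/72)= -5/9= -0.56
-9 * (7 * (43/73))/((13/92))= -262.62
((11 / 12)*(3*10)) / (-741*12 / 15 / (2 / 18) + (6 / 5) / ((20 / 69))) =-1375 / 266553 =-0.01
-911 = -911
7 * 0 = 0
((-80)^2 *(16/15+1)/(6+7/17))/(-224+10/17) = -5733760/620973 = -9.23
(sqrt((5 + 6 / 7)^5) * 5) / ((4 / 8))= 16810 * sqrt(287) / 343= 830.26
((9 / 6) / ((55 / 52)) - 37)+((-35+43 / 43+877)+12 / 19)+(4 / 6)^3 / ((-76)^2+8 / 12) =2634058960 / 3259773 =808.05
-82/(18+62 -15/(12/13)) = -328/255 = -1.29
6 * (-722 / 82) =-2166 / 41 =-52.83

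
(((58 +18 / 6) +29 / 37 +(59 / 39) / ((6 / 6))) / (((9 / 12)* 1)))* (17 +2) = 6941612 / 4329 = 1603.51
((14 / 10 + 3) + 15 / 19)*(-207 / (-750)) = 34017 / 23750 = 1.43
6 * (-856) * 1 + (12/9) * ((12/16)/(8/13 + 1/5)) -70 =-275853/53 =-5204.77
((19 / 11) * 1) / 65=19 / 715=0.03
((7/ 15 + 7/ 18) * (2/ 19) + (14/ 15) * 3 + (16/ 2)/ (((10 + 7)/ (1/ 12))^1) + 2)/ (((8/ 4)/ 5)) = 71647/ 5814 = 12.32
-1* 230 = -230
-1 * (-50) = 50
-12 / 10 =-6 / 5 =-1.20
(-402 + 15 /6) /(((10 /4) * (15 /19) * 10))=-15181 /750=-20.24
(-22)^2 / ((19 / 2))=968 / 19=50.95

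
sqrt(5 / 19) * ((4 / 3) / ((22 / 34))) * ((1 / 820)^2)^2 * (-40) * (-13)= 221 * sqrt(95) / 1771752147000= 0.00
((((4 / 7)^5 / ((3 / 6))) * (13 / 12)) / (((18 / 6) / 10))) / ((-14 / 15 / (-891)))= 49420800 / 117649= 420.07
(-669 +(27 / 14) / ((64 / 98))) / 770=-42627 / 49280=-0.86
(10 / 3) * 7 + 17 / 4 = 331 / 12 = 27.58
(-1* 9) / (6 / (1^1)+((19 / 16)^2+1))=-1.07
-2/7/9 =-2/63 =-0.03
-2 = -2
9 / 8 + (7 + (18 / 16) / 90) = 8.14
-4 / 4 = -1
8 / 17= 0.47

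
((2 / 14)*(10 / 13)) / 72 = 5 / 3276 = 0.00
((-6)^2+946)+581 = 1563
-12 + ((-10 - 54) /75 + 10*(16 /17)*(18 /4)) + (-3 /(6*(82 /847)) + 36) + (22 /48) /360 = 1816748527 /30110400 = 60.34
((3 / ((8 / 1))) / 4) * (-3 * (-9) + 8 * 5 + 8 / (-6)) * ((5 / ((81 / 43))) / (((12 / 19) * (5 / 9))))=160949 / 3456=46.57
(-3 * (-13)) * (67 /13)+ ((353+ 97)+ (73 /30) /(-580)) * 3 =8995727 /5800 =1550.99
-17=-17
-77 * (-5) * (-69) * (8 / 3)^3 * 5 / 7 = -3238400 / 9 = -359822.22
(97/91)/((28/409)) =39673/2548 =15.57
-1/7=-0.14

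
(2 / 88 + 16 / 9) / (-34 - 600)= -713 / 251064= -0.00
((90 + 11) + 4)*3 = 315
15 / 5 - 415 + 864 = 452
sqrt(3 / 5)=sqrt(15) / 5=0.77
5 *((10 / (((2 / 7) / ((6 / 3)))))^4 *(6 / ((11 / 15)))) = 982227272.73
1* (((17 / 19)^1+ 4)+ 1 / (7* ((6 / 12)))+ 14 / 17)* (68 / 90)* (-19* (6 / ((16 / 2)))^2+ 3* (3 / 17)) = -833505 / 18088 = -46.08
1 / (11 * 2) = 1 / 22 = 0.05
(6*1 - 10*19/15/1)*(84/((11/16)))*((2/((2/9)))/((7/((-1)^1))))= 11520/11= 1047.27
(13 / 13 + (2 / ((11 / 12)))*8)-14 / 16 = 17.58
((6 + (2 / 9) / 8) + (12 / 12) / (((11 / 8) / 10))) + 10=9227 / 396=23.30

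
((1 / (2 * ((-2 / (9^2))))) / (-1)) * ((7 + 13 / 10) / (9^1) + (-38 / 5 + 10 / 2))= -1359 / 40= -33.98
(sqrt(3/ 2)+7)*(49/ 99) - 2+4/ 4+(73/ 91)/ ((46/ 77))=49*sqrt(6)/ 198+225409/ 59202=4.41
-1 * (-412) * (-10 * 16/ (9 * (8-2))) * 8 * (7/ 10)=-184576/ 27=-6836.15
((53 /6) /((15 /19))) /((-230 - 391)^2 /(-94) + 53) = -47329 /17129655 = -0.00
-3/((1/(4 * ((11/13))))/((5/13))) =-660/169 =-3.91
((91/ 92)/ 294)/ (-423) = -13/ 1634472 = -0.00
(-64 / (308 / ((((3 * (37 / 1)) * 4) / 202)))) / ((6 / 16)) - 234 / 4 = -928853 / 15554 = -59.72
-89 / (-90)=89 / 90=0.99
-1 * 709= -709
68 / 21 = 3.24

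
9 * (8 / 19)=72 / 19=3.79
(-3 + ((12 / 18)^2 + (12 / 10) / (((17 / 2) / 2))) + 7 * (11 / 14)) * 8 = 19748 / 765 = 25.81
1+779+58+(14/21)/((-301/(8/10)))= 3783562/4515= 838.00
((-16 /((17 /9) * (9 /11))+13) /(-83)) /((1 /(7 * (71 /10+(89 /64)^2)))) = -11655819 /5779456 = -2.02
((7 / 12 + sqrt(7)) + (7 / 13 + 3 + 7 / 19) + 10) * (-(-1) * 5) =5 * sqrt(7) + 214745 / 2964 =85.68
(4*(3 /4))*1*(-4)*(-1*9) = 108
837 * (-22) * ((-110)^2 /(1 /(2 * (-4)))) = 1782475200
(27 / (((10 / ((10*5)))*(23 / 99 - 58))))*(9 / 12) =-1.75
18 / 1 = 18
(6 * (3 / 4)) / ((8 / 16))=9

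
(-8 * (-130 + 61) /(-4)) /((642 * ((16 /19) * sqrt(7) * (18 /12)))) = -0.06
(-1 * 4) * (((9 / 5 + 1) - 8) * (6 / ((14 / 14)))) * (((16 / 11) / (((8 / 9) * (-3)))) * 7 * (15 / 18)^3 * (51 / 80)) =-175.80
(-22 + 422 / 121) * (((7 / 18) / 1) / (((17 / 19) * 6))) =-1.34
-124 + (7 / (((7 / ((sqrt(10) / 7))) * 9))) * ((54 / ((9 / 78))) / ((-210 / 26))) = -124 - 676 * sqrt(10) / 735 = -126.91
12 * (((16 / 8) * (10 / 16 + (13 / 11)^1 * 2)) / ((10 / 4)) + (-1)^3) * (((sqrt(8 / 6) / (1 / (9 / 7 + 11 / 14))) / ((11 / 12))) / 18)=5916 * sqrt(3) / 4235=2.42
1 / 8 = 0.12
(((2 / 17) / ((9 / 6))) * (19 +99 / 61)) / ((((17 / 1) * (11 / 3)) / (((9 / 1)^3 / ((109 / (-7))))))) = -1.21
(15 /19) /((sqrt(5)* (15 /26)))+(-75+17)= -58+26* sqrt(5) /95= -57.39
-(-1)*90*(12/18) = 60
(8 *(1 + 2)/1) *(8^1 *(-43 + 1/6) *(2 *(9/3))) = -49344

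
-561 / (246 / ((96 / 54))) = -1496 / 369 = -4.05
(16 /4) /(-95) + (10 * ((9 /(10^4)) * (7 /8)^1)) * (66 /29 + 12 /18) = -1304 /68875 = -0.02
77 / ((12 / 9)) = 231 / 4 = 57.75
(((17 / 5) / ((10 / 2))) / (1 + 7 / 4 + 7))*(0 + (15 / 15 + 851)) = 59.42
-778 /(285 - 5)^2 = -0.01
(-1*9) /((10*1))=-9 /10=-0.90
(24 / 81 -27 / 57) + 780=400049 / 513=779.82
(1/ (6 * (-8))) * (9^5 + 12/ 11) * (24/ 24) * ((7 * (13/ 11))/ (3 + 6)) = -1130.80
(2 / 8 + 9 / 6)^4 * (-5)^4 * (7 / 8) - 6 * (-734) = 19523767 / 2048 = 9533.09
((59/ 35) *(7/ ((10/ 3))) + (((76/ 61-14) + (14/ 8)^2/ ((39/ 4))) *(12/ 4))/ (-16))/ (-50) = -7451027/ 63440000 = -0.12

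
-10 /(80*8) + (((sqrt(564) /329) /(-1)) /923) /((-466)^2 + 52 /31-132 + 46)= -1 /64-31*sqrt(141) /1021721328537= -0.02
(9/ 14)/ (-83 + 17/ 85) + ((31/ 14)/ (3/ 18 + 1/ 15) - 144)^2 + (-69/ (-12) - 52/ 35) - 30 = 9977278309/ 552230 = 18067.25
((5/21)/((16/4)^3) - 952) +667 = -383035/1344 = -285.00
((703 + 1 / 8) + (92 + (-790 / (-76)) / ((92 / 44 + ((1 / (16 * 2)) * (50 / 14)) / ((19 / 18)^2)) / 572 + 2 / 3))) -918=-219777434039 / 2046878984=-107.37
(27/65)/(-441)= -3/3185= -0.00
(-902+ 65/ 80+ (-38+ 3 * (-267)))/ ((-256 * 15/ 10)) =9281/ 2048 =4.53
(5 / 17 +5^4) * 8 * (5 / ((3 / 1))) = 425200 / 51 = 8337.25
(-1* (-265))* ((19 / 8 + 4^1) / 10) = 2703 / 16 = 168.94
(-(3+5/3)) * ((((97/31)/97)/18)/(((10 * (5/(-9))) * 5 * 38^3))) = 7/1275774000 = 0.00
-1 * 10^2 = -100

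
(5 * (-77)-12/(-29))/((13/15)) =-167295/377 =-443.75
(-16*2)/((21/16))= -512/21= -24.38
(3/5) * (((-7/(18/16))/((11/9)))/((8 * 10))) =-21/550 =-0.04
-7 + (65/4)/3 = -19/12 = -1.58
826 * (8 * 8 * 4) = 211456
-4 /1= -4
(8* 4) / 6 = 16 / 3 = 5.33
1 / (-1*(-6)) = 1 / 6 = 0.17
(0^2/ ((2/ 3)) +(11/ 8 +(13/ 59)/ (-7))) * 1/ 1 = 4439/ 3304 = 1.34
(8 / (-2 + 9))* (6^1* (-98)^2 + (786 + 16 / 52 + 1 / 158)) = 68557020 / 1027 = 66754.64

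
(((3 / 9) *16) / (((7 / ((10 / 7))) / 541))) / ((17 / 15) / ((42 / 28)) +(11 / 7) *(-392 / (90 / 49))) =-649200 / 368921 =-1.76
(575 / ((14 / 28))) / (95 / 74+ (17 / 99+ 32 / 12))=366300 / 1313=278.98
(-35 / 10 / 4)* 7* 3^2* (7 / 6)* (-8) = 1029 / 2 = 514.50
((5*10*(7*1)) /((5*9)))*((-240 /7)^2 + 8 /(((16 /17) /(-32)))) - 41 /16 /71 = 502927337 /71568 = 7027.27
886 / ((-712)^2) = 0.00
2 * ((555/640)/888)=1/512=0.00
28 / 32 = 7 / 8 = 0.88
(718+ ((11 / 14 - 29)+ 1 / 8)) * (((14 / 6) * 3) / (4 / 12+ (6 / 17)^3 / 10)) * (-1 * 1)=-2847206325 / 199112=-14299.52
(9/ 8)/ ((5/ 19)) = 171/ 40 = 4.28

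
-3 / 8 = -0.38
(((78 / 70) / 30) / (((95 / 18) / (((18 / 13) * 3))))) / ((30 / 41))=3321 / 83125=0.04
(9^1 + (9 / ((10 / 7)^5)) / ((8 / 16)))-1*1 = 551263 / 50000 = 11.03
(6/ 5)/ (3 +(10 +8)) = 2/ 35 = 0.06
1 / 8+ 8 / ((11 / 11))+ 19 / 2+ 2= 157 / 8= 19.62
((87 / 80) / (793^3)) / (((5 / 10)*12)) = 0.00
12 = 12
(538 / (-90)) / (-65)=269 / 2925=0.09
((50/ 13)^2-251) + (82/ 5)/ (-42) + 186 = -897854/ 17745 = -50.60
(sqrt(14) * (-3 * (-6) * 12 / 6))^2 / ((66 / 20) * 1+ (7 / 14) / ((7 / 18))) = 423360 / 107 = 3956.64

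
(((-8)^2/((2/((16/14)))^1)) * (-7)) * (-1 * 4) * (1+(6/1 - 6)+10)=11264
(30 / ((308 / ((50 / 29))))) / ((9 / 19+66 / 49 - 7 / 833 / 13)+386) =3674125 / 8484799004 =0.00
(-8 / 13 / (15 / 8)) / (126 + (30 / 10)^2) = -64 / 26325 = -0.00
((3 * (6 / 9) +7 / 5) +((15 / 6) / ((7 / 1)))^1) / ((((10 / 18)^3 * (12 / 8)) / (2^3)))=511272 / 4375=116.86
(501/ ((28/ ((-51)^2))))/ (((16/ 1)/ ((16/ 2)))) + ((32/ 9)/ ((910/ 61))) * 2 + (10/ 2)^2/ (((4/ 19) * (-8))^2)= 13945022729/ 599040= 23278.95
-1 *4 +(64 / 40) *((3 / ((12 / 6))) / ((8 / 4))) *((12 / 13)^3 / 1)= -33572 / 10985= -3.06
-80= -80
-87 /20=-4.35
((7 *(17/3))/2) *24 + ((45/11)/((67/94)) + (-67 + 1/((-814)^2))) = 18411916535/44393932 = 414.74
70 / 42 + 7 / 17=106 / 51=2.08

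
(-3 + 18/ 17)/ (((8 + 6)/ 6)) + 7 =6.17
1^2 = 1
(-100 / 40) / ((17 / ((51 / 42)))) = -5 / 28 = -0.18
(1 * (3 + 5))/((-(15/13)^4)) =-228488/50625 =-4.51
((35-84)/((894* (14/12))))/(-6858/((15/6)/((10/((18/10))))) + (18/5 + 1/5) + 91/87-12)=3045/988244288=0.00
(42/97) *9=378/97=3.90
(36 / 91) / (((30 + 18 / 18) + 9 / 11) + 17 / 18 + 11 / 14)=3564 / 302237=0.01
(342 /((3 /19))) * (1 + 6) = 15162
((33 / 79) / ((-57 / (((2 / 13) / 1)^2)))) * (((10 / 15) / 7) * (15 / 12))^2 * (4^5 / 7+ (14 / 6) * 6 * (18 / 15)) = -313940 / 783076203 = -0.00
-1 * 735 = -735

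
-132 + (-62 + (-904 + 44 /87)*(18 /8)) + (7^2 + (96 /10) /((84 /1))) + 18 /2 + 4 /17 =-37417683 /17255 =-2168.51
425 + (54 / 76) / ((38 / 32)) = 153641 / 361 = 425.60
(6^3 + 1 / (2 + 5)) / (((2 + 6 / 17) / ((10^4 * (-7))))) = -6430250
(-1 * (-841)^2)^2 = 500246412961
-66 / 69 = -22 / 23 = -0.96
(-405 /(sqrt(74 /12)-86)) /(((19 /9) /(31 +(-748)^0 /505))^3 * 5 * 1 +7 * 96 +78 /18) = 165182557754880 * sqrt(222) /12230856296434881367 +85234199801518080 /12230856296434881367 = 0.01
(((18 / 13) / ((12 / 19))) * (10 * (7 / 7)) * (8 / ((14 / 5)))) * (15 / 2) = 42750 / 91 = 469.78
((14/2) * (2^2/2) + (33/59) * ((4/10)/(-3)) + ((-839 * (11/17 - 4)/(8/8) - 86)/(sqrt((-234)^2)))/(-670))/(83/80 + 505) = 8748169268/318298275711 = 0.03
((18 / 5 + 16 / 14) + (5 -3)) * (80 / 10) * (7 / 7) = 1888 / 35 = 53.94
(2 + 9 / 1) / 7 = 11 / 7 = 1.57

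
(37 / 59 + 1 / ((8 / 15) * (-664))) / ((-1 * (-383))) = 195659 / 120035264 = 0.00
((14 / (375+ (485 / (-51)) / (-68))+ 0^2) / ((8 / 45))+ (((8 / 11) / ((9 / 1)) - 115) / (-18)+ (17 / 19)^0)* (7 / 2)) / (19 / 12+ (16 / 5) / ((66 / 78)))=17258711075 / 3553807797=4.86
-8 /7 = -1.14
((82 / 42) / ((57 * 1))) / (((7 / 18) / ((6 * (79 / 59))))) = 38868 / 54929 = 0.71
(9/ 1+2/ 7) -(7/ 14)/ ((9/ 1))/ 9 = 9.28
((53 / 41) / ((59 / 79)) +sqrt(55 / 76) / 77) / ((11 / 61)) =61*sqrt(1045) / 32186 +255407 / 26609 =9.66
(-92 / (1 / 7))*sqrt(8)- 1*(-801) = 801- 1288*sqrt(2) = -1020.51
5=5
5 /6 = 0.83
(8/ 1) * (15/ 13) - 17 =-101/ 13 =-7.77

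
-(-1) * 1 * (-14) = -14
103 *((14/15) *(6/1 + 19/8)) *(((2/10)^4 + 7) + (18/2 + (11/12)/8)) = 46711468097/3600000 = 12975.41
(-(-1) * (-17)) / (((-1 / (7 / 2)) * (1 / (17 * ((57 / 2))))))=115311 / 4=28827.75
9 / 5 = 1.80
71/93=0.76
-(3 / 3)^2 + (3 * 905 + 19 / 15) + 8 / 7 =285223 / 105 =2716.41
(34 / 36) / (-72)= -0.01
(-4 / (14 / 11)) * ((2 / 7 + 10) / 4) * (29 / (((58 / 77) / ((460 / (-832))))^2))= -158422275 / 1254656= -126.27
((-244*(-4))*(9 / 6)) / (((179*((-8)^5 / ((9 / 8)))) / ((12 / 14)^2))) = -14823 / 71852032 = -0.00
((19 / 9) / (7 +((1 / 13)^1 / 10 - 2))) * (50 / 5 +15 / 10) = 28405 / 5859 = 4.85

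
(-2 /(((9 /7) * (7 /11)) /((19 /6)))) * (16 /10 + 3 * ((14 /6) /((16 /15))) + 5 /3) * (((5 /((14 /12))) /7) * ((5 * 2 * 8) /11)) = -64030 /189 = -338.78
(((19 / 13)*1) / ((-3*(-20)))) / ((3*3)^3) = 19 / 568620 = 0.00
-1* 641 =-641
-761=-761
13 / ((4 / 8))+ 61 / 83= 26.73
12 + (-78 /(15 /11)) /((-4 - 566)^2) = 9746857 /812250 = 12.00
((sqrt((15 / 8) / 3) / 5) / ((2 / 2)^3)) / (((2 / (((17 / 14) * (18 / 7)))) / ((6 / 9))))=51 * sqrt(10) / 980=0.16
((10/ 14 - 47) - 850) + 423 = -3313/ 7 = -473.29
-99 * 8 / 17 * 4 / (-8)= 396 / 17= 23.29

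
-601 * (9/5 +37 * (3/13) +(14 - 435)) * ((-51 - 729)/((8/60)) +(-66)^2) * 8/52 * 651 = -31205664873684/845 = -36929780915.60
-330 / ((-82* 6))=55 / 82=0.67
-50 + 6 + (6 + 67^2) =4451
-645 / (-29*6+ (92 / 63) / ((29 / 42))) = 56115 / 14954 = 3.75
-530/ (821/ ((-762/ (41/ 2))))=807720/ 33661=24.00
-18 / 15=-6 / 5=-1.20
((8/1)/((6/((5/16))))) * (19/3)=95/36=2.64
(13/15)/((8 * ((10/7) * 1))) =91/1200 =0.08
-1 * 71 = -71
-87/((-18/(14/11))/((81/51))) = 1827/187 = 9.77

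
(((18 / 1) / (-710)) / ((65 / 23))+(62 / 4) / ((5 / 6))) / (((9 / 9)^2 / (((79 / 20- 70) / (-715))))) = 141673287 / 82493125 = 1.72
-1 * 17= -17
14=14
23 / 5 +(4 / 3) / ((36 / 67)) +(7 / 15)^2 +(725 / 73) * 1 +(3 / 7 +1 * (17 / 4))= 30228313 / 1379700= 21.91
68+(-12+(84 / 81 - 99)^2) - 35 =7011334 / 729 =9617.74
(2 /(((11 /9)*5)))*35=126 /11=11.45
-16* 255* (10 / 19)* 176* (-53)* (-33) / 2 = -6279609600 / 19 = -330505768.42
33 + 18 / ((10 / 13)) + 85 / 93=26651 / 465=57.31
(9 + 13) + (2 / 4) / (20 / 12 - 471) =61949 / 2816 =22.00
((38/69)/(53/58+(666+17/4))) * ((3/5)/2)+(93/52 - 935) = -434477887667/465572900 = -933.21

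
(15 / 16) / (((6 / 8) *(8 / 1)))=5 / 32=0.16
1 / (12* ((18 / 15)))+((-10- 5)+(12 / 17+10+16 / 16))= -3947 / 1224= -3.22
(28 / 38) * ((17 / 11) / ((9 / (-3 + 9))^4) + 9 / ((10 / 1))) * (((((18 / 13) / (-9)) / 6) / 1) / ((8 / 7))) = -526211 / 26409240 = -0.02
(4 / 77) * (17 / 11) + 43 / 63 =5815 / 7623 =0.76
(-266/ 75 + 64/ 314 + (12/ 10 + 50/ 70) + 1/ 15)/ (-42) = 18709/ 576975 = 0.03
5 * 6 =30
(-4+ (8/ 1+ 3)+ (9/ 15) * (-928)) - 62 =-3059/ 5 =-611.80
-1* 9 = -9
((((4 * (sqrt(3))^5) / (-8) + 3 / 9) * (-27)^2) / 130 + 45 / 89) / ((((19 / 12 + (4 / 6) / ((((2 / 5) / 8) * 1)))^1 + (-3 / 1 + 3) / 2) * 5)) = 164862 / 5177575 - 19683 * sqrt(3) / 58175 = -0.55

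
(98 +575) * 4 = 2692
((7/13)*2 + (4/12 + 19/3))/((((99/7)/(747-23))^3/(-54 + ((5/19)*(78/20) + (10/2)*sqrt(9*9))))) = -1985217704762432/239663853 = -8283342.19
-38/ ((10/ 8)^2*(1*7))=-608/ 175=-3.47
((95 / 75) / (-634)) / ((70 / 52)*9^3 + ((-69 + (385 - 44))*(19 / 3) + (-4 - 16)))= -247 / 331824505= -0.00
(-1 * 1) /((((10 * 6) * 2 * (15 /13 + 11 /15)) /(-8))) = 13 /368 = 0.04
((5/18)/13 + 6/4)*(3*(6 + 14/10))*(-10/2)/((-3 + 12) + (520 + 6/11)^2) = -796906/1278738435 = -0.00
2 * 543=1086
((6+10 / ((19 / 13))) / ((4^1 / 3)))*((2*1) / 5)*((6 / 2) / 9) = 122 / 95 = 1.28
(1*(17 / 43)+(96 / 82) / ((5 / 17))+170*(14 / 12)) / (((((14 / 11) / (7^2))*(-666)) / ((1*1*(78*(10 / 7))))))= -766572092 / 587079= -1305.74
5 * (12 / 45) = 4 / 3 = 1.33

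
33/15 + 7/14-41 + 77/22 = -174/5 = -34.80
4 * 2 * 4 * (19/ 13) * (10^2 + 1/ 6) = 182704/ 39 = 4684.72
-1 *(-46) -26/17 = 756/17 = 44.47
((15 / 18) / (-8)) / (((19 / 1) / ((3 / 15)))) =-1 / 912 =-0.00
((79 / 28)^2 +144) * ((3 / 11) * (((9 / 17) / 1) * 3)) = 65.82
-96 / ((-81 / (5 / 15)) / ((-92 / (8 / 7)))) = -2576 / 81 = -31.80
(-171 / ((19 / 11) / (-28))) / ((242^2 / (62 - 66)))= -0.19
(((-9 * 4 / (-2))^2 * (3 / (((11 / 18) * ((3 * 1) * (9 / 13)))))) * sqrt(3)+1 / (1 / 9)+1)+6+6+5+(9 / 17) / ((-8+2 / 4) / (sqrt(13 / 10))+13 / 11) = -16335 * sqrt(130) / 2239427+60431067 / 2239427+8424 * sqrt(3) / 11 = 1353.34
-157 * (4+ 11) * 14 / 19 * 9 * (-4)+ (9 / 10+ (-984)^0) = 11869561 / 190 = 62471.37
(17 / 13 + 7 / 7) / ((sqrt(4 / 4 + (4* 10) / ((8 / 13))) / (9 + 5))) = 70* sqrt(66) / 143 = 3.98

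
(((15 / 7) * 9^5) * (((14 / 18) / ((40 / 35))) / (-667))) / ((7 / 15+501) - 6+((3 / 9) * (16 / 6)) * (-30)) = -3444525 / 12507584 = -0.28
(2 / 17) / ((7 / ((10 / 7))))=20 / 833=0.02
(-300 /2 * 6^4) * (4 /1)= -777600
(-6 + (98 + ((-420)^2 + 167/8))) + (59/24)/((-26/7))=110143621/624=176512.21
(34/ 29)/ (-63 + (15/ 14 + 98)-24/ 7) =476/ 13253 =0.04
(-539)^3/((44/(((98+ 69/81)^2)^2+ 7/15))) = -1805959124250339636193/5314410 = -339823070529059.60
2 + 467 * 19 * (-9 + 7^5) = 149048656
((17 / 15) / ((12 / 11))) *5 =187 / 36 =5.19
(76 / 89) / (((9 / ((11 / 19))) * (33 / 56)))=224 / 2403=0.09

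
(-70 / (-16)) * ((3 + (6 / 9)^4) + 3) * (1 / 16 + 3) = 430465 / 5184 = 83.04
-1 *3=-3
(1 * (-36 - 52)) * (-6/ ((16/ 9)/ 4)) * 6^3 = 256608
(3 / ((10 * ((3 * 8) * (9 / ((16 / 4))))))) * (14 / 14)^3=1 / 180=0.01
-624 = -624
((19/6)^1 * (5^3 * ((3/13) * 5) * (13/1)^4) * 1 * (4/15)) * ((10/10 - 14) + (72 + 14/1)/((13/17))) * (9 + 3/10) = 3217662825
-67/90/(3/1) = -67/270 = -0.25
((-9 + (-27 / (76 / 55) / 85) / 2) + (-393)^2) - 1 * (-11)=154450.89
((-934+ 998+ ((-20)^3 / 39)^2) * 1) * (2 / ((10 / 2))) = 128194688 / 7605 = 16856.63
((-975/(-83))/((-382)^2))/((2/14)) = 6825/12111692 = 0.00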